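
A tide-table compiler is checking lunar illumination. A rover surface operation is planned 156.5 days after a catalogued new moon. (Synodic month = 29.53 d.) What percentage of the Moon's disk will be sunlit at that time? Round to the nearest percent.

65%

156.5/29.53 = 5.300 lunations, so 5 complete cycles and 8.85 d into the next.
Phase angle: θ = 360°·(8.85 d)/(29.53 d) = 107.9°.
Illuminated fraction = (1 − cos 107.9°)/2 = (1 − (-0.307))/2 ≈ 0.654, so 65%.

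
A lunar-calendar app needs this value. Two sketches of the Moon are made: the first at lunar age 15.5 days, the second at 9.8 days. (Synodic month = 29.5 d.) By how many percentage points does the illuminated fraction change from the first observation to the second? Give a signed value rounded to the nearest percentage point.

-25 percentage points

θ₁ = 360° × 15.5/29.5 = 189.2°, f₁ = (1 − cos θ₁)/2 = 0.994.
θ₂ = 360° × 9.8/29.5 = 119.6°, f₂ = (1 − cos θ₂)/2 = 0.747.
Change = f₂ − f₁ = -0.247 → -25 percentage points.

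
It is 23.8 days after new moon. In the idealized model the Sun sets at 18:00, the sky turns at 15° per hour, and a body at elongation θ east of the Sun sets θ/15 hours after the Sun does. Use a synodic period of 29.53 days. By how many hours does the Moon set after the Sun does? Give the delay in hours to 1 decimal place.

The Moon has covered 23.8/29.53 of its cycle, so θ ≈ 360° × 23.8/29.53 = 290.1°.
The Moon trails the Sun by θ/15 = 290.1/15 ≈ 19.34 hours.
So the Moon sets 19.34 h after the Sun.

19.3 h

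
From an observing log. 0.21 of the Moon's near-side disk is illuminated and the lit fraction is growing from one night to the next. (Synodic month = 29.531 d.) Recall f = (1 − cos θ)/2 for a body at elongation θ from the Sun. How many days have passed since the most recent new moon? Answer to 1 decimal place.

Invert f = (1 − cos θ)/2 to get cos θ = 1 − 2(0.21) = 0.580, hence θ₀ = arccos 0.580 = 54.5°.
Before full moon the principal value applies: θ = 54.5°.
That fraction of the synodic month is 54.5/360 × 29.531 d ≈ 4.47 d.

4.5 days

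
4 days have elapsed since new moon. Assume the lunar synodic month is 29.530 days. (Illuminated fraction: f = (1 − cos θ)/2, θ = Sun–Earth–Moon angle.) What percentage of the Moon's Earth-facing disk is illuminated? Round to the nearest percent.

17%

Elongation θ = 360° × 4/29.530 ≈ 48.8°.
Illuminated fraction = (1 − cos 48.8°)/2 = (1 − 0.659)/2 ≈ 0.170, so 17%.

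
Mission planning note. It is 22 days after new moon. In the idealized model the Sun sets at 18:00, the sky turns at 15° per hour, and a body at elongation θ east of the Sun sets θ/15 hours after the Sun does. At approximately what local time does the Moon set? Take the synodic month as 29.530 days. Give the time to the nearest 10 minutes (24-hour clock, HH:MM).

11:50

Phase angle: θ = 360°·(22 d)/(29.530 d) = 268.2°.
Delay after the Sun = 268.2° / (15°/h) ≈ 17.88 h.
18:00 + 17.880 h ≈ 11:53 → 11:50 to the nearest ten minutes.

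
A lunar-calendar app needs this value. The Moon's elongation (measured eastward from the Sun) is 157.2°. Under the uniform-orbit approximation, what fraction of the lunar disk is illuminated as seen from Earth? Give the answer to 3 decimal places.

cos 157.2° = (-0.922), so f = (1 − (-0.922))/2 = 0.961.

0.961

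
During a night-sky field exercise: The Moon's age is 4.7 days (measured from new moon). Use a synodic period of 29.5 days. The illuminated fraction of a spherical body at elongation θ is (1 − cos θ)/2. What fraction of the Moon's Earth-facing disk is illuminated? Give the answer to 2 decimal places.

The Moon has covered 4.7/29.5 of its cycle, so θ ≈ 360° × 4.7/29.5 = 57.4°.
Illuminated fraction = (1 − cos 57.4°)/2 = (1 − 0.539)/2 ≈ 0.230.

0.23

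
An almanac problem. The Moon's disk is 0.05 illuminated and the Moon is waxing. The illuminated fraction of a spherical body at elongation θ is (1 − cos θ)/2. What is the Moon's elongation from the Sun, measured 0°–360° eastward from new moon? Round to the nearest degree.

26°

From f = (1 − cos θ)/2: cos θ = 1 − 2×0.05 = 0.900; arccos → 25.8°.
The Moon is waxing (0°–180°), so θ = 25.8° directly.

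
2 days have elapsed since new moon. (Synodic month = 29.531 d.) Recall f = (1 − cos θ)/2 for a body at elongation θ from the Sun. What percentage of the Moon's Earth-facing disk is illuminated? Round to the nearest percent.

The Moon has covered 2/29.531 of its cycle, so θ ≈ 360° × 2/29.531 = 24.4°.
Illuminated fraction = (1 − cos 24.4°)/2 = (1 − 0.911)/2 ≈ 0.045, so 4%.

4%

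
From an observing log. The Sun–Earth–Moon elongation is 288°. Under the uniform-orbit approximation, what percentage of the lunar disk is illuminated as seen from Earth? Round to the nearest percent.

f = (1 − cos 288°)/2 = (1 − 0.309)/2 ≈ 0.345, i.e. 35%.

35%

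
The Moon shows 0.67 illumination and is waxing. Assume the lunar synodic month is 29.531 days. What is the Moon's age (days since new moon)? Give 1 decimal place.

9.0 days

cos θ = 1 − 2f = -0.340, giving a principal value of 109.9°.
Waxing ⇒ before full, so θ = 109.9°.
At 360°/29.531 d per day, 109.9° corresponds to 9.01 days.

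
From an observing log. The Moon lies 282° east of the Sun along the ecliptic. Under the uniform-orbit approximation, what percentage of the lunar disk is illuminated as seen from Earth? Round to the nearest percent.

cos 282° = 0.208, so f = (1 − 0.208)/2 = 0.396, i.e. 40%.

40%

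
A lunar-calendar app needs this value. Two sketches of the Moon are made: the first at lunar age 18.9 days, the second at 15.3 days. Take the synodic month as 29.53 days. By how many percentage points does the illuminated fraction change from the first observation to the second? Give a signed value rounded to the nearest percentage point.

First observation: θ = 360°·18.9/29.53 = 230.4°, so f = 0.819.
Second observation: θ = 186.5°, f = 0.997.
Δf = 0.997 − 0.819 = +0.178, i.e. +18 pp.

+18 percentage points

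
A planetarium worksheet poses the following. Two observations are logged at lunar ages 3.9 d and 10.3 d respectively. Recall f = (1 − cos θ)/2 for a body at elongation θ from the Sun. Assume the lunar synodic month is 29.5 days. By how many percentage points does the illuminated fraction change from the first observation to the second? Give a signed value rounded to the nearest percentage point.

θ₁ = 360° × 3.9/29.5 = 47.6°, f₁ = (1 − cos θ₁)/2 = 0.163.
θ₂ = 360° × 10.3/29.5 = 125.7°, f₂ = (1 − cos θ₂)/2 = 0.792.
Change = f₂ − f₁ = +0.629 → +63 percentage points.

+63 pp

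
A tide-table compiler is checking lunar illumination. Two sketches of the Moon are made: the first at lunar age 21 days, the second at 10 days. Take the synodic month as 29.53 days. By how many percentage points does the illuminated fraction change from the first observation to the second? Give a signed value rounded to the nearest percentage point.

+14 percentage points

θ₁ = 360° × 21/29.53 = 256.0°, f₁ = (1 − cos θ₁)/2 = 0.621.
θ₂ = 360° × 10/29.53 = 121.9°, f₂ = (1 − cos θ₂)/2 = 0.764.
Change = f₂ − f₁ = +0.143 → +14 percentage points.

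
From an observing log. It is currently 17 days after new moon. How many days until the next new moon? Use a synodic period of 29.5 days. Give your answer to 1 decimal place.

12.5 days

The next new moon completes the synodic month: 29.5 − 17 = 12.500 days.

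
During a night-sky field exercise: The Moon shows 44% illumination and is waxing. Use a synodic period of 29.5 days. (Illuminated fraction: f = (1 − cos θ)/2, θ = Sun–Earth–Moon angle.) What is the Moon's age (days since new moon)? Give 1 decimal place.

6.8 days

cos θ = 1 − 2f = 0.120, giving a principal value of 83.1°.
Waxing ⇒ before full, so θ = 83.1°.
At 360°/29.5 d per day, 83.1° corresponds to 6.81 days.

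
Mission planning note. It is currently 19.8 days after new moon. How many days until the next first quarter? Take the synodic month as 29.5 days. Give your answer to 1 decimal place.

First quarter is 0.25 of the way through the cycle: age 0.25 × 29.5 = 7.375 d.
Already past this cycle's first quarter; the next is at 7.375 + 29.5 = 36.875 d, so 36.875 − 19.8 = 17.075 days.

17.1 days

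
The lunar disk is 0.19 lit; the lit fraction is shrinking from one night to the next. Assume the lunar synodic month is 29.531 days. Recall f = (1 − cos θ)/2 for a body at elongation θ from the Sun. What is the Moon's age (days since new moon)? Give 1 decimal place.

25.3 days

Invert f = (1 − cos θ)/2 to get cos θ = 1 − 2(0.19) = 0.620, hence θ₀ = arccos 0.620 = 51.7°.
A waning Moon lies in 180°–360°, so θ = 360° − 51.7° = 308.3°.
That fraction of the synodic month is 308.3/360 × 29.531 d ≈ 25.29 d.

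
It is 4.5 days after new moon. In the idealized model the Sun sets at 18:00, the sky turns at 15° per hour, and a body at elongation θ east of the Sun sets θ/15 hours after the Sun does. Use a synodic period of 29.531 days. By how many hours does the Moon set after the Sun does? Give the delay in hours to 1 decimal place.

3.7 h

Elongation θ = 360° × 4.5/29.531 ≈ 54.9°.
Delay after the Sun = 54.9° / (15°/h) ≈ 3.66 h.
So the Moon sets 3.66 h after the Sun.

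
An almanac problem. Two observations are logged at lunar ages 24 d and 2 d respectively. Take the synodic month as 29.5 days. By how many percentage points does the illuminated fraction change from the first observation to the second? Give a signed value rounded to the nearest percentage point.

-26 pp

First observation: θ = 360°·24/29.5 = 292.9°, so f = 0.306.
Second observation: θ = 24.4°, f = 0.045.
Δf = 0.045 − 0.306 = -0.261, i.e. -26 pp.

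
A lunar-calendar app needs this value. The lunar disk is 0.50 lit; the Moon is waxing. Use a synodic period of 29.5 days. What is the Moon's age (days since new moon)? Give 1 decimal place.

7.4 days

Invert f = (1 − cos θ)/2 to get cos θ = 1 − 2(0.50) = 0.000, hence θ₀ = arccos 0.000 = 90.0°.
Before full moon the principal value applies: θ = 90.0°.
That fraction of the synodic month is 90.0/360 × 29.5 d ≈ 7.38 d.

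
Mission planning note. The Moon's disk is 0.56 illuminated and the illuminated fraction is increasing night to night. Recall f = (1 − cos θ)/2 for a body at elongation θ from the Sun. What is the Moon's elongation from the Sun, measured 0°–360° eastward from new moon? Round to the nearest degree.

97°

Invert f = (1 − cos θ)/2 to get cos θ = 1 − 2(0.56) = -0.120, hence θ₀ = arccos -0.120 = 96.9°.
Before full moon the principal value applies: θ = 96.9°.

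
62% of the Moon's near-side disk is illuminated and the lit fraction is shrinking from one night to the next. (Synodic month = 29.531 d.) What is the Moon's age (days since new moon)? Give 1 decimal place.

21.0 days

cos θ = 1 − 2f = -0.240, giving a principal value of 103.9°.
A waning Moon lies in 180°–360°, so θ = 360° − 103.9° = 256.1°.
Age = 29.531 × 256.1°/360° ≈ 21.01 days.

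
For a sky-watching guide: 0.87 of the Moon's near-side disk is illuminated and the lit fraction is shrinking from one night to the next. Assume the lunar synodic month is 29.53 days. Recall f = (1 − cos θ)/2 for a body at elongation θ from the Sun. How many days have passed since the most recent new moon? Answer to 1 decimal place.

18.2 days

From f = (1 − cos θ)/2: cos θ = 1 − 2×0.87 = -0.740; arccos → 137.7°.
Since the Moon is past full (waning), take the reflex angle: θ = 360° − 137.7° = 222.3°.
That fraction of the synodic month is 222.3/360 × 29.53 d ≈ 18.23 d.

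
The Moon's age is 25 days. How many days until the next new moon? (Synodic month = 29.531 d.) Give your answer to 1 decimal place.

The next new moon completes the synodic month: 29.531 − 25 = 4.531 days.

4.5 days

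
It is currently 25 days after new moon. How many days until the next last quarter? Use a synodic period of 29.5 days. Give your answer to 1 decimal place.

26.6 days

Last quarter occurs at elongation 270°, i.e. at age 29.5 × 270/360 = 22.125 d.
Already past this cycle's last quarter; the next is at 22.125 + 29.5 = 51.625 d, so 51.625 − 25 = 26.625 days.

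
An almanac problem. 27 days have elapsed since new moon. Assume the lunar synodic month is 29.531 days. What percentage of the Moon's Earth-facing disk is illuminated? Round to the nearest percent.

The Moon has covered 27/29.531 of its cycle, so θ ≈ 360° × 27/29.531 = 329.1°.
With cos θ = 0.858, the lit fraction is (1 − 0.858)/2 ≈ 0.071, so 7%.

7%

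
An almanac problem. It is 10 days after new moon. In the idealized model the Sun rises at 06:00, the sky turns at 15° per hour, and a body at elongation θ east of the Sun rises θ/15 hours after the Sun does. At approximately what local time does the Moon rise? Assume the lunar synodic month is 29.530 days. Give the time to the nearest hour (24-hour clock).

Phase angle: θ = 360°·(10 d)/(29.530 d) = 121.9°.
Delay after the Sun = 121.9° / (15°/h) ≈ 8.13 h.
06:00 + 8.13 h ≈ 14:08 → 14:00 to the nearest hour.

14:00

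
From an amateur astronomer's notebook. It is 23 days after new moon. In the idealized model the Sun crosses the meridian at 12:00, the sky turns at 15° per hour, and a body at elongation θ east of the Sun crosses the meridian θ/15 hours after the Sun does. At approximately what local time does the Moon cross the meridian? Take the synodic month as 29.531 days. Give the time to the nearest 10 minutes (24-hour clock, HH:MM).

06:40

The Moon has covered 23/29.531 of its cycle, so θ ≈ 360° × 23/29.531 = 280.4°.
The Moon trails the Sun by θ/15 = 280.4/15 ≈ 18.69 hours.
12:00 + 18.692 h ≈ 06:42 → 06:40 to the nearest ten minutes.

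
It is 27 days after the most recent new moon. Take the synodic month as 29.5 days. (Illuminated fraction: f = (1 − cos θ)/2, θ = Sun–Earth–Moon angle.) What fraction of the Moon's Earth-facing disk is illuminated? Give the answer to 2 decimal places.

Elongation θ = 360° × 27/29.5 ≈ 329.5°.
With cos θ = 0.862, the lit fraction is (1 − 0.862)/2 ≈ 0.069.

0.07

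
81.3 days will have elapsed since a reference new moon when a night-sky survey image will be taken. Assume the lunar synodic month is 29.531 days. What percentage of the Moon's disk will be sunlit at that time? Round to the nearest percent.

49%

Reduce mod P: 81.3 − 2×29.531 = 22.24 d into the current lunation.
Elongation θ = 360° × 22.24/29.531 ≈ 271.1°.
Illuminated fraction = (1 − cos 271.1°)/2 = (1 − 0.019)/2 ≈ 0.490, so 49%.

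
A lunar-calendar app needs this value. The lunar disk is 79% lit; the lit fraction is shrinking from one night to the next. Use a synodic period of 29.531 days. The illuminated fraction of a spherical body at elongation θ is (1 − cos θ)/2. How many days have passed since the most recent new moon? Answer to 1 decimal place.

19.2 days

cos θ = 1 − 2f = -0.580, giving a principal value of 125.5°.
A waning Moon lies in 180°–360°, so θ = 360° − 125.5° = 234.5°.
That fraction of the synodic month is 234.5/360 × 29.531 d ≈ 19.24 d.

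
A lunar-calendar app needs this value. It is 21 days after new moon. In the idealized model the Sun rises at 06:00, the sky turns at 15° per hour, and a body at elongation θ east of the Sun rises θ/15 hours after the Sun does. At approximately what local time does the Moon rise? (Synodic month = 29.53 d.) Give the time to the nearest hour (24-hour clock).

23:00

The Moon has covered 21/29.53 of its cycle, so θ ≈ 360° × 21/29.53 = 256.0°.
Delay after the Sun = 256.0° / (15°/h) ≈ 17.07 h.
06:00 + 17.07 h ≈ 23:04 → 23:00 to the nearest hour.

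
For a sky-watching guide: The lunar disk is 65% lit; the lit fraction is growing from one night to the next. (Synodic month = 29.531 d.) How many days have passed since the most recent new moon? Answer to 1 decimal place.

From f = (1 − cos θ)/2: cos θ = 1 − 2×0.65 = -0.300; arccos → 107.5°.
Before full moon the principal value applies: θ = 107.5°.
At 360°/29.531 d per day, 107.5° corresponds to 8.81 days.

8.8 days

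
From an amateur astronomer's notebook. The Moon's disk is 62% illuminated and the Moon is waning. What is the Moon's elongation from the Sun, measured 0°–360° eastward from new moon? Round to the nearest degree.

256°

cos θ = 1 − 2f = -0.240, giving a principal value of 103.9°.
A waning Moon lies in 180°–360°, so θ = 360° − 103.9° = 256.1°.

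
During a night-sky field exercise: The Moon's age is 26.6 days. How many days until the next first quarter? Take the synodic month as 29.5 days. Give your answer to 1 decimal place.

First quarter occurs at elongation 90°, i.e. at age 29.5 × 90/360 = 7.375 d.
This lunation's first quarter (7.375 d) has passed, so add one period: 36.875 − 26.6 = 10.275 days.

10.3 days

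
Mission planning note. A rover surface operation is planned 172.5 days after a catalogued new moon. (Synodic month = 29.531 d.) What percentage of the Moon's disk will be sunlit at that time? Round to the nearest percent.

23%

172.5 d spans 5 complete synodic months (5 × 29.531 = 147.66 d) plus 24.84 d.
Phase angle: θ = 360°·(24.84 d)/(29.531 d) = 302.9°.
Illuminated fraction = (1 − cos 302.9°)/2 = (1 − 0.543)/2 ≈ 0.229, so 23%.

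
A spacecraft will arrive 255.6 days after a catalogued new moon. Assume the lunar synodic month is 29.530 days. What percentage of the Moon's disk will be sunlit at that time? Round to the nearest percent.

78%

255.6 d spans 8 complete synodic months (8 × 29.530 = 236.24 d) plus 19.36 d.
The Moon has covered 19.36/29.530 of its cycle, so θ ≈ 360° × 19.36/29.530 = 236.0°.
cos 236.0° = (-0.559), so f = (1 − (-0.559))/2 = 0.779, so 78%.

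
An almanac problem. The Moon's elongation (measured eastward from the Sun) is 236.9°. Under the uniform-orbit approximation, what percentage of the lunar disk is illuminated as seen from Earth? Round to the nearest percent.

77%

f = (1 − cos 236.9°)/2 = (1 − (-0.546))/2 ≈ 0.773, i.e. 77%.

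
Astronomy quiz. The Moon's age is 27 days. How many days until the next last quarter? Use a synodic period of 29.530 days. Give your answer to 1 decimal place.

24.7 days

Last quarter occurs at elongation 270°, i.e. at age 29.530 × 270/360 = 22.148 d.
This lunation's last quarter (22.148 d) has passed, so add one period: 51.678 − 27 = 24.678 days.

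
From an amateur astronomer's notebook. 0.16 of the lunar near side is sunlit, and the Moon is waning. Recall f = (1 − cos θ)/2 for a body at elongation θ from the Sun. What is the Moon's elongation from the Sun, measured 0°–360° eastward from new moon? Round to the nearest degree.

313°

Invert f = (1 − cos θ)/2 to get cos θ = 1 − 2(0.16) = 0.680, hence θ₀ = arccos 0.680 = 47.2°.
Waning ⇒ past full, so θ = 360° − 47.2° = 312.8°.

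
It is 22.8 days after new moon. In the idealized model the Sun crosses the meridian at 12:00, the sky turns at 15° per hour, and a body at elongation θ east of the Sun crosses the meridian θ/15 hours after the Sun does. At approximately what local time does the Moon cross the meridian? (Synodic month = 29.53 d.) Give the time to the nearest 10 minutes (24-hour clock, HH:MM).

Phase angle: θ = 360°·(22.8 d)/(29.53 d) = 278.0°.
The Moon trails the Sun by θ/15 = 278.0/15 ≈ 18.53 hours.
12:00 + 18.530 h ≈ 06:32 → 06:30 to the nearest ten minutes.

06:30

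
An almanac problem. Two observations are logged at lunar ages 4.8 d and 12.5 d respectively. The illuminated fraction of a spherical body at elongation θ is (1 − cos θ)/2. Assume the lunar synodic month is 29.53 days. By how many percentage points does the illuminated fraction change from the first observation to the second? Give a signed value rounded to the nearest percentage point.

First observation: θ = 360°·4.8/29.53 = 58.5°, so f = 0.239.
Second observation: θ = 152.4°, f = 0.943.
Δf = 0.943 − 0.239 = +0.704, i.e. +70 pp.

+70 pp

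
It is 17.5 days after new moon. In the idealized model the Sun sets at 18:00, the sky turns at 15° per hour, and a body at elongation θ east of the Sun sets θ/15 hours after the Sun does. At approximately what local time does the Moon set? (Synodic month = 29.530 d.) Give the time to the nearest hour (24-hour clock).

Phase angle: θ = 360°·(17.5 d)/(29.530 d) = 213.3°.
The Moon trails the Sun by θ/15 = 213.3/15 ≈ 14.22 hours.
18:00 + 14.22 h ≈ 08:13 → 08:00 to the nearest hour.

08:00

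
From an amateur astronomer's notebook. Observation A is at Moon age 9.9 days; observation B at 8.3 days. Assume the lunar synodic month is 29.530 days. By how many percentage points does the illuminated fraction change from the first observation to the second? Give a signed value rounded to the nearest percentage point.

-16 pp

First observation: θ = 360°·9.9/29.530 = 120.7°, so f = 0.755.
Second observation: θ = 101.2°, f = 0.597.
Δf = 0.597 − 0.755 = -0.158, i.e. -16 pp.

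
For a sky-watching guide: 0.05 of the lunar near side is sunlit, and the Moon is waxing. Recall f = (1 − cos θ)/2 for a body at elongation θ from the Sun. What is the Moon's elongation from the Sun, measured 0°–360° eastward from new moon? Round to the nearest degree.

cos θ = 1 − 2f = 0.900, giving a principal value of 25.8°.
Before full moon the principal value applies: θ = 25.8°.

26°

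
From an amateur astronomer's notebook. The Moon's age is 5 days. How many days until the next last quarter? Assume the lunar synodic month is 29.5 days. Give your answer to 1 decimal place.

17.1 days

Last quarter occurs at elongation 270°, i.e. at age 29.5 × 270/360 = 22.125 d.
That is 22.125 − 5 = 17.125 days ahead.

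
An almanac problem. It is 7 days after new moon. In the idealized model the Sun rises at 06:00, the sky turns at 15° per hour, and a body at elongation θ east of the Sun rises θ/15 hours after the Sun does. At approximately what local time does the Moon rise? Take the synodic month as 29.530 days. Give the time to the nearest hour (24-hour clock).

The Moon has covered 7/29.530 of its cycle, so θ ≈ 360° × 7/29.530 = 85.3°.
At 15° of sky rotation per hour, 85.3° corresponds to a 5.69 h lag.
06:00 + 5.69 h ≈ 11:41 → 12:00 to the nearest hour.

12:00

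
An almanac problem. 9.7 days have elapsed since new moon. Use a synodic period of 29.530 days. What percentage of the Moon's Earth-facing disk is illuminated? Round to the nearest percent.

74%

Phase angle: θ = 360°·(9.7 d)/(29.530 d) = 118.3°.
cos 118.3° = (-0.473), so f = (1 − (-0.473))/2 = 0.737, so 74%.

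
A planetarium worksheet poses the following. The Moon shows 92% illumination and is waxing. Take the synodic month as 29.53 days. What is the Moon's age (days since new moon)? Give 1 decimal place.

12.1 days

From f = (1 − cos θ)/2: cos θ = 1 − 2×0.92 = -0.840; arccos → 147.1°.
Before full moon the principal value applies: θ = 147.1°.
At 360°/29.53 d per day, 147.1° corresponds to 12.07 days.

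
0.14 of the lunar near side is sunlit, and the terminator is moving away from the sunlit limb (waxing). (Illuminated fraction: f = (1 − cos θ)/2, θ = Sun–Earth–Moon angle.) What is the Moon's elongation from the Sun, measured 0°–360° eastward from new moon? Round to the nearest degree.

44°

cos θ = 1 − 2f = 0.720, giving a principal value of 43.9°.
Before full moon the principal value applies: θ = 43.9°.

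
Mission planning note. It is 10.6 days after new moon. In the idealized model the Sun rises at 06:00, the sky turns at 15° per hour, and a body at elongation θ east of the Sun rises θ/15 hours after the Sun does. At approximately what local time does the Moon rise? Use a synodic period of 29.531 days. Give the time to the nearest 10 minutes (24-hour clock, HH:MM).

Phase angle: θ = 360°·(10.6 d)/(29.531 d) = 129.2°.
Delay after the Sun = 129.2° / (15°/h) ≈ 8.61 h.
06:00 + 8.615 h ≈ 14:37 → 14:40 to the nearest ten minutes.

14:40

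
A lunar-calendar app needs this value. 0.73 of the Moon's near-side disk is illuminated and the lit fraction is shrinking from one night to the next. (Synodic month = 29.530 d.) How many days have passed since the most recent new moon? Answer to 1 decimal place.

19.9 days

cos θ = 1 − 2f = -0.460, giving a principal value of 117.4°.
Since the Moon is past full (waning), take the reflex angle: θ = 360° − 117.4° = 242.6°.
At 360°/29.530 d per day, 242.6° corresponds to 19.90 days.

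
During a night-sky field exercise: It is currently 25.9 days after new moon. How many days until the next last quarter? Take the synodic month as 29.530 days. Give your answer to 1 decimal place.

Last quarter occurs at elongation 270°, i.e. at age 29.530 × 270/360 = 22.148 d.
Already past this cycle's last quarter; the next is at 22.148 + 29.530 = 51.678 d, so 51.678 − 25.9 = 25.778 days.

25.8 days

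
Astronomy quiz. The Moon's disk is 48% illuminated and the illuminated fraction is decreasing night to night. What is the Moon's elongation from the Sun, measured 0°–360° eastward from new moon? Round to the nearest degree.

From f = (1 − cos θ)/2: cos θ = 1 − 2×0.48 = 0.040; arccos → 87.7°.
Waning ⇒ past full, so θ = 360° − 87.7° = 272.3°.

272°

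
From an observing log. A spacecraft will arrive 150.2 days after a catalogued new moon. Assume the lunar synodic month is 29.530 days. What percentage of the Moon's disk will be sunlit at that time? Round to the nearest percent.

150.2 d spans 5 complete synodic months (5 × 29.530 = 147.65 d) plus 2.55 d.
Elongation θ = 360° × 2.55/29.530 ≈ 31.1°.
Illuminated fraction = (1 − cos 31.1°)/2 = (1 − 0.856)/2 ≈ 0.072, so 7%.

7%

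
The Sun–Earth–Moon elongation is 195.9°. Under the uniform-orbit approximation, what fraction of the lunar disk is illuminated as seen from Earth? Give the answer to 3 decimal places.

Half-versine of 195.9°: (1 − (-0.962))/2 = 0.981.

0.981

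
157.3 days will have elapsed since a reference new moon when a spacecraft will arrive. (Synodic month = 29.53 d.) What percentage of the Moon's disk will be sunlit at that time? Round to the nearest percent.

73%

Reduce mod P: 157.3 − 5×29.53 = 9.65 d into the current lunation.
The Moon has covered 9.65/29.53 of its cycle, so θ ≈ 360° × 9.65/29.53 = 117.6°.
Illuminated fraction = (1 − cos 117.6°)/2 = (1 − (-0.464))/2 ≈ 0.732, so 73%.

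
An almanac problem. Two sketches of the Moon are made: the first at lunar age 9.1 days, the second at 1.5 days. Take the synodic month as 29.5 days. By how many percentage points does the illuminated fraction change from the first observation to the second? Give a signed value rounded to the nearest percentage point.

θ₁ = 360° × 9.1/29.5 = 111.1°, f₁ = (1 − cos θ₁)/2 = 0.680.
θ₂ = 360° × 1.5/29.5 = 18.3°, f₂ = (1 − cos θ₂)/2 = 0.025.
Change = f₂ − f₁ = -0.654 → -65 percentage points.

-65 pp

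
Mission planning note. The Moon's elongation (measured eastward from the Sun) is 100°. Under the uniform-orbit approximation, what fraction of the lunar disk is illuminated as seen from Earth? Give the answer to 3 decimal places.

Half-versine of 100°: (1 − (-0.174))/2 = 0.587.

0.587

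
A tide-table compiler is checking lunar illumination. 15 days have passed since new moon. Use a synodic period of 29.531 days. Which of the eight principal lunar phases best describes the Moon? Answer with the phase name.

full moon

At 15/29.531 of the cycle, θ ≈ 183° — the full moon range.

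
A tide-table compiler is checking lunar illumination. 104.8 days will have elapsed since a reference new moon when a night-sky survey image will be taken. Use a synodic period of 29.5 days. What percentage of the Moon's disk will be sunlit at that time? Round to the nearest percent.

97%

104.8/29.5 = 3.553 lunations, so 3 complete cycles and 16.30 d into the next.
Elongation θ = 360° × 16.30/29.5 ≈ 198.9°.
cos 198.9° = (-0.946), so f = (1 − (-0.946))/2 = 0.973, so 97%.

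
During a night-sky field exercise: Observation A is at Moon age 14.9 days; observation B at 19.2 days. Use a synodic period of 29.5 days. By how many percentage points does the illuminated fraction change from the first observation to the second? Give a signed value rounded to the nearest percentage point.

θ₁ = 360° × 14.9/29.5 = 181.8°, f₁ = (1 − cos θ₁)/2 = 1.000.
θ₂ = 360° × 19.2/29.5 = 234.3°, f₂ = (1 − cos θ₂)/2 = 0.792.
Change = f₂ − f₁ = -0.208 → -21 percentage points.

-21 percentage points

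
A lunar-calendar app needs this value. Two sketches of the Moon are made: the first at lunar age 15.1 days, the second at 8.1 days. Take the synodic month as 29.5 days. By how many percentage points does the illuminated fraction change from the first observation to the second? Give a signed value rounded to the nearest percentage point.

-42 pp

First observation: θ = 360°·15.1/29.5 = 184.3°, so f = 0.999.
Second observation: θ = 98.8°, f = 0.577.
Δf = 0.577 − 0.999 = -0.422, i.e. -42 pp.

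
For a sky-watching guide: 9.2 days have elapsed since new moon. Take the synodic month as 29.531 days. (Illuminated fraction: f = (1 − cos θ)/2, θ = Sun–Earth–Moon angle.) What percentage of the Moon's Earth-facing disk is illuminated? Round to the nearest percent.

69%

The Moon has covered 9.2/29.531 of its cycle, so θ ≈ 360° × 9.2/29.531 = 112.2°.
With cos θ = (-0.377), the lit fraction is (1 − (-0.377))/2 ≈ 0.689, so 69%.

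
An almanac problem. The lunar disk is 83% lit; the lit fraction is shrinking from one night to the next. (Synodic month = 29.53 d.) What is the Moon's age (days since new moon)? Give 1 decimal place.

From f = (1 − cos θ)/2: cos θ = 1 − 2×0.83 = -0.660; arccos → 131.3°.
Since the Moon is past full (waning), take the reflex angle: θ = 360° − 131.3° = 228.7°.
That fraction of the synodic month is 228.7/360 × 29.53 d ≈ 18.76 d.

18.8 days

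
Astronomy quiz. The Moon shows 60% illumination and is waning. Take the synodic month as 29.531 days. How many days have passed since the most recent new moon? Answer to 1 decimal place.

From f = (1 − cos θ)/2: cos θ = 1 − 2×0.60 = -0.200; arccos → 101.5°.
Since the Moon is past full (waning), take the reflex angle: θ = 360° − 101.5° = 258.5°.
That fraction of the synodic month is 258.5/360 × 29.531 d ≈ 21.20 d.

21.2 days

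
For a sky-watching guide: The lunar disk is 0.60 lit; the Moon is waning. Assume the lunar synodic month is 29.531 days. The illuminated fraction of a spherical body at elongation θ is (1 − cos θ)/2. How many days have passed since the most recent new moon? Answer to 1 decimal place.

21.2 days

From f = (1 − cos θ)/2: cos θ = 1 − 2×0.60 = -0.200; arccos → 101.5°.
A waning Moon lies in 180°–360°, so θ = 360° − 101.5° = 258.5°.
At 360°/29.531 d per day, 258.5° corresponds to 21.20 days.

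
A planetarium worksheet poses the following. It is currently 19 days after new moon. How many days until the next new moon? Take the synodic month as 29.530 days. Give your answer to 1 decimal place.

One full lunation from the last new moon is 29.530 d; remaining = 29.530 − 19 = 10.530 d.

10.5 days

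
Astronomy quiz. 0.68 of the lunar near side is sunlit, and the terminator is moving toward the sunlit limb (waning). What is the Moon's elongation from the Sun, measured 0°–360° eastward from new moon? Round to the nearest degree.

Invert f = (1 − cos θ)/2 to get cos θ = 1 − 2(0.68) = -0.360, hence θ₀ = arccos -0.360 = 111.1°.
Waning ⇒ past full, so θ = 360° − 111.1° = 248.9°.

249°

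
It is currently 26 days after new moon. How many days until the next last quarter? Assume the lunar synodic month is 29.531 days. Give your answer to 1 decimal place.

25.7 days

Last quarter is 0.75 of the way through the cycle: age 0.75 × 29.531 = 22.148 d.
Already past this cycle's last quarter; the next is at 22.148 + 29.531 = 51.679 d, so 51.679 − 26 = 25.679 days.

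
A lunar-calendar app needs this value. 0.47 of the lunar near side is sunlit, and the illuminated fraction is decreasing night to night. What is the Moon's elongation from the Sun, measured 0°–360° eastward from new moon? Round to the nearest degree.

cos θ = 1 − 2f = 0.060, giving a principal value of 86.6°.
Since the Moon is past full (waning), take the reflex angle: θ = 360° − 86.6° = 273.4°.

273°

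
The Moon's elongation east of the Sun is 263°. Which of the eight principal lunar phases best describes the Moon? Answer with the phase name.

263° lies in the last quarter sector of the 8-phase cycle.

last quarter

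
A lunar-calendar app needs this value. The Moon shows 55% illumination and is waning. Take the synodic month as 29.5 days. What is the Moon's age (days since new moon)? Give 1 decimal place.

cos θ = 1 − 2f = -0.100, giving a principal value of 95.7°.
Waning ⇒ past full, so θ = 360° − 95.7° = 264.3°.
That fraction of the synodic month is 264.3/360 × 29.5 d ≈ 21.65 d.

21.7 days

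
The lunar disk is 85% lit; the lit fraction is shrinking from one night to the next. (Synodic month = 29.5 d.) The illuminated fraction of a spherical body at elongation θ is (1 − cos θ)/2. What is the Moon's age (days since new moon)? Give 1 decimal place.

Invert f = (1 − cos θ)/2 to get cos θ = 1 − 2(0.85) = -0.700, hence θ₀ = arccos -0.700 = 134.4°.
A waning Moon lies in 180°–360°, so θ = 360° − 134.4° = 225.6°.
At 360°/29.5 d per day, 225.6° corresponds to 18.48 days.

18.5 days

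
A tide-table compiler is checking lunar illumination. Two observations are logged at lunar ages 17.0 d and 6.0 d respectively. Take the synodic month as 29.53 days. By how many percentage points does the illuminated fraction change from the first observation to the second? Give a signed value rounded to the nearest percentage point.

First observation: θ = 360°·17.0/29.53 = 207.2°, so f = 0.945.
Second observation: θ = 73.1°, f = 0.355.
Δf = 0.355 − 0.945 = -0.589, i.e. -59 pp.

-59 pp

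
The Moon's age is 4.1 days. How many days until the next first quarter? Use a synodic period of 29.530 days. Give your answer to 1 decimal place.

First quarter is 0.25 of the way through the cycle: age 0.25 × 29.530 = 7.383 d.
So 3.283 days remain (7.383 − 4.1).

3.3 days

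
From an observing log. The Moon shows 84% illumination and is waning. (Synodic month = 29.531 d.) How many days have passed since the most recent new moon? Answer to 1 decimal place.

18.6 days

cos θ = 1 − 2f = -0.680, giving a principal value of 132.8°.
A waning Moon lies in 180°–360°, so θ = 360° − 132.8° = 227.2°.
At 360°/29.531 d per day, 227.2° corresponds to 18.63 days.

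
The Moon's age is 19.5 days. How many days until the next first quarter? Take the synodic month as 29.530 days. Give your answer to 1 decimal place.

First quarter occurs at elongation 90°, i.e. at age 29.530 × 90/360 = 7.383 d.
Already past this cycle's first quarter; the next is at 7.383 + 29.530 = 36.913 d, so 36.913 − 19.5 = 17.413 days.

17.4 days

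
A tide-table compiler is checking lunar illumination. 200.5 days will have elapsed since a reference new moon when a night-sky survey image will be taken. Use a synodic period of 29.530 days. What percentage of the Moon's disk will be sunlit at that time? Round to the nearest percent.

38%

200.5 d spans 6 complete synodic months (6 × 29.530 = 177.18 d) plus 23.32 d.
Elongation θ = 360° × 23.32/29.530 ≈ 284.3°.
With cos θ = 0.247, the lit fraction is (1 − 0.247)/2 ≈ 0.377, so 38%.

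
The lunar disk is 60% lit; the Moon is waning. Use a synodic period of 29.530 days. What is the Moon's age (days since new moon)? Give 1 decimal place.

From f = (1 − cos θ)/2: cos θ = 1 − 2×0.60 = -0.200; arccos → 101.5°.
A waning Moon lies in 180°–360°, so θ = 360° − 101.5° = 258.5°.
At 360°/29.530 d per day, 258.5° corresponds to 21.20 days.

21.2 days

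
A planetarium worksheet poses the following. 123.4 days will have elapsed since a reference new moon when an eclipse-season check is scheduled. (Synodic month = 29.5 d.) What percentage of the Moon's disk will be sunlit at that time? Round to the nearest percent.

123.4 d spans 4 complete synodic months (4 × 29.5 = 118.00 d) plus 5.40 d.
Elongation θ = 360° × 5.40/29.5 ≈ 65.9°.
cos 65.9° = 0.408, so f = (1 − 0.408)/2 = 0.296, so 30%.

30%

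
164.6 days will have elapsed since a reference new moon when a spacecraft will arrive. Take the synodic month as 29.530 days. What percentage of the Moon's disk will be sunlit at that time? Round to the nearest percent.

Reduce mod P: 164.6 − 5×29.530 = 16.95 d into the current lunation.
Phase angle: θ = 360°·(16.95 d)/(29.530 d) = 206.6°.
With cos θ = (-0.894), the lit fraction is (1 − (-0.894))/2 ≈ 0.947, so 95%.

95%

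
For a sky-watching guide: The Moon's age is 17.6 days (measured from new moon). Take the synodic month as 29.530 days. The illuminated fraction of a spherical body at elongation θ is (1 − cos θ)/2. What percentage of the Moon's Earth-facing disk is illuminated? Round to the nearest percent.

Phase angle: θ = 360°·(17.6 d)/(29.530 d) = 214.6°.
Illuminated fraction = (1 − cos 214.6°)/2 = (1 − (-0.824))/2 ≈ 0.912, so 91%.

91%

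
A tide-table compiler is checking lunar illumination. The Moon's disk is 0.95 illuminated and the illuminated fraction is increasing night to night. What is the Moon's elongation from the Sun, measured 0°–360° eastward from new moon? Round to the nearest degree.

cos θ = 1 − 2f = -0.900, giving a principal value of 154.2°.
Before full moon the principal value applies: θ = 154.2°.

154°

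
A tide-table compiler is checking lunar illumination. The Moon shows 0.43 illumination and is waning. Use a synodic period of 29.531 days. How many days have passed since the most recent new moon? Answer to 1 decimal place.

cos θ = 1 − 2f = 0.140, giving a principal value of 82.0°.
Waning ⇒ past full, so θ = 360° − 82.0° = 278.0°.
At 360°/29.531 d per day, 278.0° corresponds to 22.81 days.

22.8 days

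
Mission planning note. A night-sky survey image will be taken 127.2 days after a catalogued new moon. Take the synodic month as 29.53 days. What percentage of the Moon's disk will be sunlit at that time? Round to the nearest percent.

127.2/29.53 = 4.307 lunations, so 4 complete cycles and 9.08 d into the next.
The Moon has covered 9.08/29.53 of its cycle, so θ ≈ 360° × 9.08/29.53 = 110.7°.
cos 110.7° = (-0.353), so f = (1 − (-0.353))/2 = 0.677, so 68%.

68%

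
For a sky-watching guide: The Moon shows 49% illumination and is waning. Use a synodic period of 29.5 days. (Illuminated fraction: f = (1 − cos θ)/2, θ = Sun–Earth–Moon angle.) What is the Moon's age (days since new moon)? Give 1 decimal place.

From f = (1 − cos θ)/2: cos θ = 1 − 2×0.49 = 0.020; arccos → 88.9°.
A waning Moon lies in 180°–360°, so θ = 360° − 88.9° = 271.1°.
At 360°/29.5 d per day, 271.1° corresponds to 22.22 days.

22.2 days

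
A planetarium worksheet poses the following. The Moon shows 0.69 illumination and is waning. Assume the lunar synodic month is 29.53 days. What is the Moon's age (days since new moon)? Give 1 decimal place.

20.3 days

cos θ = 1 − 2f = -0.380, giving a principal value of 112.3°.
Waning ⇒ past full, so θ = 360° − 112.3° = 247.7°.
At 360°/29.53 d per day, 247.7° corresponds to 20.32 days.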